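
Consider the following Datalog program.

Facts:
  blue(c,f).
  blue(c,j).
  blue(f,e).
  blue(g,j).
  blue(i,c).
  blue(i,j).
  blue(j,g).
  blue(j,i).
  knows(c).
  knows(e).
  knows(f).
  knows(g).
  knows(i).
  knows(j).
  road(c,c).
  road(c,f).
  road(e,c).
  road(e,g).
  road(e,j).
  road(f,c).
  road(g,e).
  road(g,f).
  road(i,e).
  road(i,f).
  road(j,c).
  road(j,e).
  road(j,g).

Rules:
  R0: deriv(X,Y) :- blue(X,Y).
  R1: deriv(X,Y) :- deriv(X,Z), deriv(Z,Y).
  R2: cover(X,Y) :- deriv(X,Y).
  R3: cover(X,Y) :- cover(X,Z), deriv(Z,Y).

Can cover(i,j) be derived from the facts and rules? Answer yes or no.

yes

round 1: derive deriv(c,f) via R0 from blue(c,f)
round 1: derive deriv(c,j) via R0 from blue(c,j)
round 1: derive deriv(f,e) via R0 from blue(f,e)
round 1: derive deriv(g,j) via R0 from blue(g,j)
round 1: derive deriv(i,c) via R0 from blue(i,c)
round 1: derive deriv(i,j) via R0 from blue(i,j)
round 1: derive deriv(j,g) via R0 from blue(j,g)
round 1: derive deriv(j,i) via R0 from blue(j,i)
round 2: derive deriv(c,e) via R1 from deriv(c,f), deriv(f,e)
round 2: derive deriv(c,g) via R1 from deriv(c,j), deriv(j,g)
round 2: derive deriv(c,i) via R1 from deriv(c,j), deriv(j,i)
round 2: derive deriv(g,g) via R1 from deriv(g,j), deriv(j,g)
round 2: derive deriv(g,i) via R1 from deriv(g,j), deriv(j,i)
round 2: derive deriv(i,f) via R1 from deriv(i,c), deriv(c,f)
round 2: derive deriv(i,g) via R1 from deriv(i,j), deriv(j,g)
round 2: derive deriv(i,i) via R1 from deriv(i,j), deriv(j,i)
round 2: derive deriv(j,c) via R1 from deriv(j,i), deriv(i,c)
round 2: derive deriv(j,j) via R1 from deriv(j,g), deriv(g,j)
round 2: derive cover(c,f) via R2 from deriv(c,f)
round 2: derive cover(c,j) via R2 from deriv(c,j)
round 2: derive cover(f,e) via R2 from deriv(f,e)
round 2: derive cover(g,j) via R2 from deriv(g,j)
round 2: derive cover(i,c) via R2 from deriv(i,c)
round 2: derive cover(i,j) via R2 from deriv(i,j)
round 2: derive cover(j,g) via R2 from deriv(j,g)
round 2: derive cover(j,i) via R2 from deriv(j,i)
round 3: derive deriv(c,c) via R1 from deriv(c,i), deriv(i,c)
round 3: derive deriv(g,c) via R1 from deriv(g,i), deriv(i,c)
round 3: derive deriv(g,f) via R1 from deriv(g,i), deriv(i,f)
round 3: derive deriv(i,e) via R1 from deriv(i,c), deriv(c,e)
round 3: derive deriv(j,e) via R1 from deriv(j,c), deriv(c,e)
round 3: derive deriv(j,f) via R1 from deriv(j,c), deriv(c,f)
round 3: derive cover(c,e) via R2 from deriv(c,e)
round 3: derive cover(c,g) via R2 from deriv(c,g)
round 3: derive cover(c,i) via R2 from deriv(c,i)
round 3: derive cover(g,g) via R2 from deriv(g,g)
round 3: derive cover(g,i) via R2 from deriv(g,i)
round 3: derive cover(i,f) via R2 from deriv(i,f)
round 3: derive cover(i,g) via R2 from deriv(i,g)
round 3: derive cover(i,i) via R2 from deriv(i,i)
round 3: derive cover(j,c) via R2 from deriv(j,c)
round 3: derive cover(j,j) via R2 from deriv(j,j)
round 3: derive cover(c,c) via R3 from cover(c,j), deriv(j,c)
round 3: derive cover(g,c) via R3 from cover(g,j), deriv(j,c)
round 3: derive cover(i,e) via R3 from cover(i,c), deriv(c,e)
round 3: derive cover(j,f) via R3 from cover(j,i), deriv(i,f)
round 4: derive deriv(g,e) via R1 from deriv(g,c), deriv(c,e)
round 4: derive cover(g,f) via R2 from deriv(g,f)
round 4: derive cover(j,e) via R2 from deriv(j,e)
round 4: derive cover(g,e) via R3 from cover(g,c), deriv(c,e)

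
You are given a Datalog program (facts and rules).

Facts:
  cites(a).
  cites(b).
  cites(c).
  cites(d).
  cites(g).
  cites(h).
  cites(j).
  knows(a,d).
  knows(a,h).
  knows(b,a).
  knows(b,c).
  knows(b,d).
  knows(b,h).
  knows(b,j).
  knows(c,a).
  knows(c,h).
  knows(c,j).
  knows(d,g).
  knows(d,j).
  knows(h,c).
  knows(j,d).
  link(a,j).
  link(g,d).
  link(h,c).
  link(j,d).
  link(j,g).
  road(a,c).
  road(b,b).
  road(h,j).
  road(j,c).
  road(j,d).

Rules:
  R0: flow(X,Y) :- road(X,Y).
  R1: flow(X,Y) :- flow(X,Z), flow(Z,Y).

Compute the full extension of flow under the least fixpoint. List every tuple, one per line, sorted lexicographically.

round 1: derive flow(a,c) via R0 from road(a,c)
round 1: derive flow(b,b) via R0 from road(b,b)
round 1: derive flow(h,j) via R0 from road(h,j)
round 1: derive flow(j,c) via R0 from road(j,c)
round 1: derive flow(j,d) via R0 from road(j,d)
round 2: derive flow(h,c) via R1 from flow(h,j), flow(j,c)
round 2: derive flow(h,d) via R1 from flow(h,j), flow(j,d)

flow(a,c)
flow(b,b)
flow(h,c)
flow(h,d)
flow(h,j)
flow(j,c)
flow(j,d)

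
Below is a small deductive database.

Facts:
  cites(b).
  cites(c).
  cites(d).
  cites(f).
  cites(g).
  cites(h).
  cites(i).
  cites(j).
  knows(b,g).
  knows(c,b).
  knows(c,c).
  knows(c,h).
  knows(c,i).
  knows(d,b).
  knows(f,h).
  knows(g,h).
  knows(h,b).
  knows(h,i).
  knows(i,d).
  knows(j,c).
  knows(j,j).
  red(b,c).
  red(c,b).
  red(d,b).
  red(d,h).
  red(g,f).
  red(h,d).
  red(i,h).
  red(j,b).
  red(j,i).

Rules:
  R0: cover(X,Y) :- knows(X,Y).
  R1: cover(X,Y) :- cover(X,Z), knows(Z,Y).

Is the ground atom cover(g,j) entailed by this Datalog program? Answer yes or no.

round 1: derive cover(b,g) via R0 from knows(b,g)
round 1: derive cover(c,b) via R0 from knows(c,b)
round 1: derive cover(c,c) via R0 from knows(c,c)
round 1: derive cover(c,h) via R0 from knows(c,h)
round 1: derive cover(c,i) via R0 from knows(c,i)
round 1: derive cover(d,b) via R0 from knows(d,b)
round 1: derive cover(f,h) via R0 from knows(f,h)
round 1: derive cover(g,h) via R0 from knows(g,h)
round 1: derive cover(h,b) via R0 from knows(h,b)
round 1: derive cover(h,i) via R0 from knows(h,i)
round 1: derive cover(i,d) via R0 from knows(i,d)
round 1: derive cover(j,c) via R0 from knows(j,c)
round 1: derive cover(j,j) via R0 from knows(j,j)
round 2: derive cover(b,h) via R1 from cover(b,g), knows(g,h)
round 2: derive cover(c,d) via R1 from cover(c,i), knows(i,d)
round 2: derive cover(c,g) via R1 from cover(c,b), knows(b,g)
round 2: derive cover(d,g) via R1 from cover(d,b), knows(b,g)
round 2: derive cover(f,b) via R1 from cover(f,h), knows(h,b)
round 2: derive cover(f,i) via R1 from cover(f,h), knows(h,i)
round 2: derive cover(g,b) via R1 from cover(g,h), knows(h,b)
round 2: derive cover(g,i) via R1 from cover(g,h), knows(h,i)
round 2: derive cover(h,d) via R1 from cover(h,i), knows(i,d)
round 2: derive cover(h,g) via R1 from cover(h,b), knows(b,g)
round 2: derive cover(i,b) via R1 from cover(i,d), knows(d,b)
round 2: derive cover(j,b) via R1 from cover(j,c), knows(c,b)
round 2: derive cover(j,h) via R1 from cover(j,c), knows(c,h)
round 2: derive cover(j,i) via R1 from cover(j,c), knows(c,i)
round 3: derive cover(b,b) via R1 from cover(b,h), knows(h,b)
round 3: derive cover(b,i) via R1 from cover(b,h), knows(h,i)
round 3: derive cover(d,h) via R1 from cover(d,g), knows(g,h)
round 3: derive cover(f,d) via R1 from cover(f,i), knows(i,d)
round 3: derive cover(f,g) via R1 from cover(f,b), knows(b,g)
round 3: derive cover(g,d) via R1 from cover(g,i), knows(i,d)
round 3: derive cover(g,g) via R1 from cover(g,b), knows(b,g)
round 3: derive cover(h,h) via R1 from cover(h,g), knows(g,h)
round 3: derive cover(i,g) via R1 from cover(i,b), knows(b,g)
round 3: derive cover(j,d) via R1 from cover(j,i), knows(i,d)
round 3: derive cover(j,g) via R1 from cover(j,b), knows(b,g)
round 4: derive cover(b,d) via R1 from cover(b,i), knows(i,d)
round 4: derive cover(d,i) via R1 from cover(d,h), knows(h,i)
round 4: derive cover(i,h) via R1 from cover(i,g), knows(g,h)
round 5: derive cover(d,d) via R1 from cover(d,i), knows(i,d)
round 5: derive cover(i,i) via R1 from cover(i,h), knows(h,i)

no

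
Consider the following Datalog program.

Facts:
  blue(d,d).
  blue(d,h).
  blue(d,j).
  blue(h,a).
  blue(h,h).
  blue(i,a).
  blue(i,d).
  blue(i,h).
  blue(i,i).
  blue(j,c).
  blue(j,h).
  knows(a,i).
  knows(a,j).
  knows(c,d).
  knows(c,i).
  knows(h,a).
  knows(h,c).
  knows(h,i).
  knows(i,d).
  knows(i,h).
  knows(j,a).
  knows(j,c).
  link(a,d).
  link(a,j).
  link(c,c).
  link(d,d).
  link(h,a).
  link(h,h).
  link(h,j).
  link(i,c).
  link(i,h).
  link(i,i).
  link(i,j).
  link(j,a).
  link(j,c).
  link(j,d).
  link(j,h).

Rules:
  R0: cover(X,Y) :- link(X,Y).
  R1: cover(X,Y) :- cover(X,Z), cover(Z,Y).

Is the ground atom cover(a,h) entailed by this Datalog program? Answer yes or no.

round 1: derive cover(a,d) via R0 from link(a,d)
round 1: derive cover(a,j) via R0 from link(a,j)
round 1: derive cover(c,c) via R0 from link(c,c)
round 1: derive cover(d,d) via R0 from link(d,d)
round 1: derive cover(h,a) via R0 from link(h,a)
round 1: derive cover(h,h) via R0 from link(h,h)
round 1: derive cover(h,j) via R0 from link(h,j)
round 1: derive cover(i,c) via R0 from link(i,c)
round 1: derive cover(i,h) via R0 from link(i,h)
round 1: derive cover(i,i) via R0 from link(i,i)
round 1: derive cover(i,j) via R0 from link(i,j)
round 1: derive cover(j,a) via R0 from link(j,a)
round 1: derive cover(j,c) via R0 from link(j,c)
round 1: derive cover(j,d) via R0 from link(j,d)
round 1: derive cover(j,h) via R0 from link(j,h)
round 2: derive cover(a,a) via R1 from cover(a,j), cover(j,a)
round 2: derive cover(a,c) via R1 from cover(a,j), cover(j,c)
round 2: derive cover(a,h) via R1 from cover(a,j), cover(j,h)
round 2: derive cover(h,c) via R1 from cover(h,j), cover(j,c)
round 2: derive cover(h,d) via R1 from cover(h,a), cover(a,d)
round 2: derive cover(i,a) via R1 from cover(i,h), cover(h,a)
round 2: derive cover(i,d) via R1 from cover(i,j), cover(j,d)
round 2: derive cover(j,j) via R1 from cover(j,a), cover(a,j)

yes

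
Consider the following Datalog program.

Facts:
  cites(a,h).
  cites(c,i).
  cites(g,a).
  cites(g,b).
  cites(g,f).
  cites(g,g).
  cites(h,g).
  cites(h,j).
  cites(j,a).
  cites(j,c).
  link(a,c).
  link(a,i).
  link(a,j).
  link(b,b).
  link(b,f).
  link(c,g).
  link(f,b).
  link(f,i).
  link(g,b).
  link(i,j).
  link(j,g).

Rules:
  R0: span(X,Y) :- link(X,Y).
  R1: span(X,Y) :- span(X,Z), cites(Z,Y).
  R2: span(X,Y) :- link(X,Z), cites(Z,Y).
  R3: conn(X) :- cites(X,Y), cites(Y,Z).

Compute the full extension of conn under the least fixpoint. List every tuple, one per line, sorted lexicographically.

conn(a)
conn(g)
conn(h)
conn(j)

round 1: derive conn(a) via R3 from cites(a,h), cites(h,g)
round 1: derive conn(g) via R3 from cites(g,a), cites(a,h)
round 1: derive conn(h) via R3 from cites(h,g), cites(g,a)
round 1: derive conn(j) via R3 from cites(j,a), cites(a,h)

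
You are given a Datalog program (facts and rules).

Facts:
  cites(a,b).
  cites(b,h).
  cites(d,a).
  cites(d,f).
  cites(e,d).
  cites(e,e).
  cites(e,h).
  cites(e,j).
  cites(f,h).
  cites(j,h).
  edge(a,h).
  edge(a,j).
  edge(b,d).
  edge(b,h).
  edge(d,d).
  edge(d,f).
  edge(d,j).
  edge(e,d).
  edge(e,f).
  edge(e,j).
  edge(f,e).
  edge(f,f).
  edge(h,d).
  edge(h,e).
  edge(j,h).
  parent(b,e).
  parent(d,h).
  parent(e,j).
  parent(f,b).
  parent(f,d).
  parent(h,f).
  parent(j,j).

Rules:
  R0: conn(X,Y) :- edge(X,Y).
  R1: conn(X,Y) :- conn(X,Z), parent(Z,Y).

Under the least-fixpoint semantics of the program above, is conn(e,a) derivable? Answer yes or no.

round 1: derive conn(a,h) via R0 from edge(a,h)
round 1: derive conn(a,j) via R0 from edge(a,j)
round 1: derive conn(b,d) via R0 from edge(b,d)
round 1: derive conn(b,h) via R0 from edge(b,h)
round 1: derive conn(d,d) via R0 from edge(d,d)
round 1: derive conn(d,f) via R0 from edge(d,f)
round 1: derive conn(d,j) via R0 from edge(d,j)
round 1: derive conn(e,d) via R0 from edge(e,d)
round 1: derive conn(e,f) via R0 from edge(e,f)
round 1: derive conn(e,j) via R0 from edge(e,j)
round 1: derive conn(f,e) via R0 from edge(f,e)
round 1: derive conn(f,f) via R0 from edge(f,f)
round 1: derive conn(h,d) via R0 from edge(h,d)
round 1: derive conn(h,e) via R0 from edge(h,e)
round 1: derive conn(j,h) via R0 from edge(j,h)
round 2: derive conn(a,f) via R1 from conn(a,h), parent(h,f)
round 2: derive conn(b,f) via R1 from conn(b,h), parent(h,f)
round 2: derive conn(d,b) via R1 from conn(d,f), parent(f,b)
round 2: derive conn(d,h) via R1 from conn(d,d), parent(d,h)
round 2: derive conn(e,b) via R1 from conn(e,f), parent(f,b)
round 2: derive conn(e,h) via R1 from conn(e,d), parent(d,h)
round 2: derive conn(f,b) via R1 from conn(f,f), parent(f,b)
round 2: derive conn(f,d) via R1 from conn(f,f), parent(f,d)
round 2: derive conn(f,j) via R1 from conn(f,e), parent(e,j)
round 2: derive conn(h,h) via R1 from conn(h,d), parent(d,h)
round 2: derive conn(h,j) via R1 from conn(h,e), parent(e,j)
round 2: derive conn(j,f) via R1 from conn(j,h), parent(h,f)
round 3: derive conn(a,b) via R1 from conn(a,f), parent(f,b)
round 3: derive conn(a,d) via R1 from conn(a,f), parent(f,d)
round 3: derive conn(b,b) via R1 from conn(b,f), parent(f,b)
round 3: derive conn(d,e) via R1 from conn(d,b), parent(b,e)
round 3: derive conn(e,e) via R1 from conn(e,b), parent(b,e)
round 3: derive conn(f,h) via R1 from conn(f,d), parent(d,h)
round 3: derive conn(h,f) via R1 from conn(h,h), parent(h,f)
round 3: derive conn(j,b) via R1 from conn(j,f), parent(f,b)
round 3: derive conn(j,d) via R1 from conn(j,f), parent(f,d)
round 4: derive conn(a,e) via R1 from conn(a,b), parent(b,e)
round 4: derive conn(b,e) via R1 from conn(b,b), parent(b,e)
round 4: derive conn(h,b) via R1 from conn(h,f), parent(f,b)
round 4: derive conn(j,e) via R1 from conn(j,b), parent(b,e)
round 5: derive conn(b,j) via R1 from conn(b,e), parent(e,j)
round 5: derive conn(j,j) via R1 from conn(j,e), parent(e,j)

no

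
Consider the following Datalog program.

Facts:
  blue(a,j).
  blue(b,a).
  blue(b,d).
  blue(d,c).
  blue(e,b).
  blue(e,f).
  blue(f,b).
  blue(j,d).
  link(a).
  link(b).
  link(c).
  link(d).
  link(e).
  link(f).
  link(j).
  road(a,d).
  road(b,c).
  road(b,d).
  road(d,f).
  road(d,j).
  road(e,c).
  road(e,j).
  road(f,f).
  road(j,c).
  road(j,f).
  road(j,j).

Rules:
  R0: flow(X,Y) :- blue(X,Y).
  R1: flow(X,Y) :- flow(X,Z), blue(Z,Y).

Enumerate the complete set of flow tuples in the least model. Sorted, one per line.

round 1: derive flow(a,j) via R0 from blue(a,j)
round 1: derive flow(b,a) via R0 from blue(b,a)
round 1: derive flow(b,d) via R0 from blue(b,d)
round 1: derive flow(d,c) via R0 from blue(d,c)
round 1: derive flow(e,b) via R0 from blue(e,b)
round 1: derive flow(e,f) via R0 from blue(e,f)
round 1: derive flow(f,b) via R0 from blue(f,b)
round 1: derive flow(j,d) via R0 from blue(j,d)
round 2: derive flow(a,d) via R1 from flow(a,j), blue(j,d)
round 2: derive flow(b,c) via R1 from flow(b,d), blue(d,c)
round 2: derive flow(b,j) via R1 from flow(b,a), blue(a,j)
round 2: derive flow(e,a) via R1 from flow(e,b), blue(b,a)
round 2: derive flow(e,d) via R1 from flow(e,b), blue(b,d)
round 2: derive flow(f,a) via R1 from flow(f,b), blue(b,a)
round 2: derive flow(f,d) via R1 from flow(f,b), blue(b,d)
round 2: derive flow(j,c) via R1 from flow(j,d), blue(d,c)
round 3: derive flow(a,c) via R1 from flow(a,d), blue(d,c)
round 3: derive flow(e,c) via R1 from flow(e,d), blue(d,c)
round 3: derive flow(e,j) via R1 from flow(e,a), blue(a,j)
round 3: derive flow(f,c) via R1 from flow(f,d), blue(d,c)
round 3: derive flow(f,j) via R1 from flow(f,a), blue(a,j)

flow(a,c)
flow(a,d)
flow(a,j)
flow(b,a)
flow(b,c)
flow(b,d)
flow(b,j)
flow(d,c)
flow(e,a)
flow(e,b)
flow(e,c)
flow(e,d)
flow(e,f)
flow(e,j)
flow(f,a)
flow(f,b)
flow(f,c)
flow(f,d)
flow(f,j)
flow(j,c)
flow(j,d)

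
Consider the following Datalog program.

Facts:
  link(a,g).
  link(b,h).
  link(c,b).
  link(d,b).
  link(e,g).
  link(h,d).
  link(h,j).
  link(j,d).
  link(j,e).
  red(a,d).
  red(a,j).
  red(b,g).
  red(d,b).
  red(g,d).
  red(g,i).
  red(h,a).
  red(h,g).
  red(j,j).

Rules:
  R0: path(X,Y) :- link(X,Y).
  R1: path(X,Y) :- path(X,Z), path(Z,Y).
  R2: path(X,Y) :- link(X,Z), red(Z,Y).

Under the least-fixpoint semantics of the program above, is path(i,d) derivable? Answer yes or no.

round 1: derive path(a,g) via R0 from link(a,g)
round 1: derive path(b,h) via R0 from link(b,h)
round 1: derive path(c,b) via R0 from link(c,b)
round 1: derive path(d,b) via R0 from link(d,b)
round 1: derive path(e,g) via R0 from link(e,g)
round 1: derive path(h,d) via R0 from link(h,d)
round 1: derive path(h,j) via R0 from link(h,j)
round 1: derive path(j,d) via R0 from link(j,d)
round 1: derive path(j,e) via R0 from link(j,e)
round 1: derive path(a,d) via R2 from link(a,g), red(g,d)
round 1: derive path(a,i) via R2 from link(a,g), red(g,i)
round 1: derive path(b,a) via R2 from link(b,h), red(h,a)
round 1: derive path(b,g) via R2 from link(b,h), red(h,g)
round 1: derive path(c,g) via R2 from link(c,b), red(b,g)
round 1: derive path(d,g) via R2 from link(d,b), red(b,g)
round 1: derive path(e,d) via R2 from link(e,g), red(g,d)
round 1: derive path(e,i) via R2 from link(e,g), red(g,i)
round 1: derive path(h,b) via R2 from link(h,d), red(d,b)
round 1: derive path(j,b) via R2 from link(j,d), red(d,b)
round 2: derive path(a,b) via R1 from path(a,d), path(d,b)
round 2: derive path(b,b) via R1 from path(b,h), path(h,b)
round 2: derive path(b,d) via R1 from path(b,a), path(a,d)
round 2: derive path(b,i) via R1 from path(b,a), path(a,i)
round 2: derive path(b,j) via R1 from path(b,h), path(h,j)
round 2: derive path(c,a) via R1 from path(c,b), path(b,a)
round 2: derive path(c,h) via R1 from path(c,b), path(b,h)
round 2: derive path(d,a) via R1 from path(d,b), path(b,a)
round 2: derive path(d,h) via R1 from path(d,b), path(b,h)
round 2: derive path(e,b) via R1 from path(e,d), path(d,b)
round 2: derive path(h,a) via R1 from path(h,b), path(b,a)
round 2: derive path(h,e) via R1 from path(h,j), path(j,e)
round 2: derive path(h,g) via R1 from path(h,b), path(b,g)
round 2: derive path(h,h) via R1 from path(h,b), path(b,h)
round 2: derive path(j,a) via R1 from path(j,b), path(b,a)
round 2: derive path(j,g) via R1 from path(j,b), path(b,g)
round 2: derive path(j,h) via R1 from path(j,b), path(b,h)
round 2: derive path(j,i) via R1 from path(j,e), path(e,i)
round 3: derive path(a,a) via R1 from path(a,b), path(b,a)
round 3: derive path(a,h) via R1 from path(a,b), path(b,h)
round 3: derive path(a,j) via R1 from path(a,b), path(b,j)
round 3: derive path(b,e) via R1 from path(b,h), path(h,e)
round 3: derive path(c,d) via R1 from path(c,a), path(a,d)
round 3: derive path(c,e) via R1 from path(c,h), path(h,e)
round 3: derive path(c,i) via R1 from path(c,a), path(a,i)
round 3: derive path(c,j) via R1 from path(c,b), path(b,j)
round 3: derive path(d,d) via R1 from path(d,a), path(a,d)
round 3: derive path(d,e) via R1 from path(d,h), path(h,e)
round 3: derive path(d,i) via R1 from path(d,a), path(a,i)
round 3: derive path(d,j) via R1 from path(d,b), path(b,j)
round 3: derive path(e,a) via R1 from path(e,b), path(b,a)
round 3: derive path(e,h) via R1 from path(e,b), path(b,h)
round 3: derive path(e,j) via R1 from path(e,b), path(b,j)
round 3: derive path(h,i) via R1 from path(h,a), path(a,i)
round 3: derive path(j,j) via R1 from path(j,b), path(b,j)
round 4: derive path(a,e) via R1 from path(a,b), path(b,e)
round 4: derive path(e,e) via R1 from path(e,b), path(b,e)

no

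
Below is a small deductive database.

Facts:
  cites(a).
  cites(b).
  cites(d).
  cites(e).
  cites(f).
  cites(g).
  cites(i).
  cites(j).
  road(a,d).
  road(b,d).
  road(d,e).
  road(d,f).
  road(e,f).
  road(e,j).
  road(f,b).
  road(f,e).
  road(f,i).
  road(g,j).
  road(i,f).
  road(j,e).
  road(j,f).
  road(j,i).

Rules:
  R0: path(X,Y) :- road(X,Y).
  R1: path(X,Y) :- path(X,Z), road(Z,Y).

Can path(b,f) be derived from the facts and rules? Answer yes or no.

round 1: derive path(a,d) via R0 from road(a,d)
round 1: derive path(b,d) via R0 from road(b,d)
round 1: derive path(d,e) via R0 from road(d,e)
round 1: derive path(d,f) via R0 from road(d,f)
round 1: derive path(e,f) via R0 from road(e,f)
round 1: derive path(e,j) via R0 from road(e,j)
round 1: derive path(f,b) via R0 from road(f,b)
round 1: derive path(f,e) via R0 from road(f,e)
round 1: derive path(f,i) via R0 from road(f,i)
round 1: derive path(g,j) via R0 from road(g,j)
round 1: derive path(i,f) via R0 from road(i,f)
round 1: derive path(j,e) via R0 from road(j,e)
round 1: derive path(j,f) via R0 from road(j,f)
round 1: derive path(j,i) via R0 from road(j,i)
round 2: derive path(a,e) via R1 from path(a,d), road(d,e)
round 2: derive path(a,f) via R1 from path(a,d), road(d,f)
round 2: derive path(b,e) via R1 from path(b,d), road(d,e)
round 2: derive path(b,f) via R1 from path(b,d), road(d,f)
round 2: derive path(d,b) via R1 from path(d,f), road(f,b)
round 2: derive path(d,i) via R1 from path(d,f), road(f,i)
round 2: derive path(d,j) via R1 from path(d,e), road(e,j)
round 2: derive path(e,b) via R1 from path(e,f), road(f,b)
round 2: derive path(e,e) via R1 from path(e,f), road(f,e)
round 2: derive path(e,i) via R1 from path(e,f), road(f,i)
round 2: derive path(f,d) via R1 from path(f,b), road(b,d)
round 2: derive path(f,f) via R1 from path(f,e), road(e,f)
round 2: derive path(f,j) via R1 from path(f,e), road(e,j)
round 2: derive path(g,e) via R1 from path(g,j), road(j,e)
round 2: derive path(g,f) via R1 from path(g,j), road(j,f)
round 2: derive path(g,i) via R1 from path(g,j), road(j,i)
round 2: derive path(i,b) via R1 from path(i,f), road(f,b)
round 2: derive path(i,e) via R1 from path(i,f), road(f,e)
round 2: derive path(i,i) via R1 from path(i,f), road(f,i)
round 2: derive path(j,b) via R1 from path(j,f), road(f,b)
round 2: derive path(j,j) via R1 from path(j,e), road(e,j)
round 3: derive path(a,b) via R1 from path(a,f), road(f,b)
round 3: derive path(a,i) via R1 from path(a,f), road(f,i)
round 3: derive path(a,j) via R1 from path(a,e), road(e,j)
round 3: derive path(b,b) via R1 from path(b,f), road(f,b)
round 3: derive path(b,i) via R1 from path(b,f), road(f,i)
round 3: derive path(b,j) via R1 from path(b,e), road(e,j)
round 3: derive path(d,d) via R1 from path(d,b), road(b,d)
round 3: derive path(e,d) via R1 from path(e,b), road(b,d)
round 3: derive path(g,b) via R1 from path(g,f), road(f,b)
round 3: derive path(i,d) via R1 from path(i,b), road(b,d)
round 3: derive path(i,j) via R1 from path(i,e), road(e,j)
round 3: derive path(j,d) via R1 from path(j,b), road(b,d)
round 4: derive path(g,d) via R1 from path(g,b), road(b,d)

yes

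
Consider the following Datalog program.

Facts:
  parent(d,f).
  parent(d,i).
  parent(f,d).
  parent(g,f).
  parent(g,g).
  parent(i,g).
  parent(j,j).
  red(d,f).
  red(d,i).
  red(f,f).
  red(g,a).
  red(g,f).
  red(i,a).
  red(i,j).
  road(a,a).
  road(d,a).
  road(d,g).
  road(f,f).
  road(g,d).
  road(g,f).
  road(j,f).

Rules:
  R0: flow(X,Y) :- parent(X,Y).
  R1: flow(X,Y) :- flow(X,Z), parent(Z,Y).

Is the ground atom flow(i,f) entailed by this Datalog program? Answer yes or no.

yes

round 1: derive flow(d,f) via R0 from parent(d,f)
round 1: derive flow(d,i) via R0 from parent(d,i)
round 1: derive flow(f,d) via R0 from parent(f,d)
round 1: derive flow(g,f) via R0 from parent(g,f)
round 1: derive flow(g,g) via R0 from parent(g,g)
round 1: derive flow(i,g) via R0 from parent(i,g)
round 1: derive flow(j,j) via R0 from parent(j,j)
round 2: derive flow(d,d) via R1 from flow(d,f), parent(f,d)
round 2: derive flow(d,g) via R1 from flow(d,i), parent(i,g)
round 2: derive flow(f,f) via R1 from flow(f,d), parent(d,f)
round 2: derive flow(f,i) via R1 from flow(f,d), parent(d,i)
round 2: derive flow(g,d) via R1 from flow(g,f), parent(f,d)
round 2: derive flow(i,f) via R1 from flow(i,g), parent(g,f)
round 3: derive flow(f,g) via R1 from flow(f,i), parent(i,g)
round 3: derive flow(g,i) via R1 from flow(g,d), parent(d,i)
round 3: derive flow(i,d) via R1 from flow(i,f), parent(f,d)
round 4: derive flow(i,i) via R1 from flow(i,d), parent(d,i)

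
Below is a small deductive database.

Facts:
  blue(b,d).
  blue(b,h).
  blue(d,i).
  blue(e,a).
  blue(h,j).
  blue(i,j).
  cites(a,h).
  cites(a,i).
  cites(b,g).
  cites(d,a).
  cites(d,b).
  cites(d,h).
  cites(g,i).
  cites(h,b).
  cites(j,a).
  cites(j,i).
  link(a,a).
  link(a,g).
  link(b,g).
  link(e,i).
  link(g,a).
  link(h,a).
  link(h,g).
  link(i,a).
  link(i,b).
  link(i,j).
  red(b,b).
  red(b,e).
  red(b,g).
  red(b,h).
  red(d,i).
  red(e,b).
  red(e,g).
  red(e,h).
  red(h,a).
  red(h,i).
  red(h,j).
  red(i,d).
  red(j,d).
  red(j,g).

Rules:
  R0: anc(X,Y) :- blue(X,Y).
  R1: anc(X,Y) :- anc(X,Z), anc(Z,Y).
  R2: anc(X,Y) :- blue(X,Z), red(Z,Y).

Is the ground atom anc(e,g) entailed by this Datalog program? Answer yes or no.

no

round 1: derive anc(b,d) via R0 from blue(b,d)
round 1: derive anc(b,h) via R0 from blue(b,h)
round 1: derive anc(d,i) via R0 from blue(d,i)
round 1: derive anc(e,a) via R0 from blue(e,a)
round 1: derive anc(h,j) via R0 from blue(h,j)
round 1: derive anc(i,j) via R0 from blue(i,j)
round 1: derive anc(b,a) via R2 from blue(b,h), red(h,a)
round 1: derive anc(b,i) via R2 from blue(b,d), red(d,i)
round 1: derive anc(b,j) via R2 from blue(b,h), red(h,j)
round 1: derive anc(d,d) via R2 from blue(d,i), red(i,d)
round 1: derive anc(h,d) via R2 from blue(h,j), red(j,d)
round 1: derive anc(h,g) via R2 from blue(h,j), red(j,g)
round 1: derive anc(i,d) via R2 from blue(i,j), red(j,d)
round 1: derive anc(i,g) via R2 from blue(i,j), red(j,g)
round 2: derive anc(b,g) via R1 from anc(b,h), anc(h,g)
round 2: derive anc(d,g) via R1 from anc(d,i), anc(i,g)
round 2: derive anc(d,j) via R1 from anc(d,i), anc(i,j)
round 2: derive anc(h,i) via R1 from anc(h,d), anc(d,i)
round 2: derive anc(i,i) via R1 from anc(i,d), anc(d,i)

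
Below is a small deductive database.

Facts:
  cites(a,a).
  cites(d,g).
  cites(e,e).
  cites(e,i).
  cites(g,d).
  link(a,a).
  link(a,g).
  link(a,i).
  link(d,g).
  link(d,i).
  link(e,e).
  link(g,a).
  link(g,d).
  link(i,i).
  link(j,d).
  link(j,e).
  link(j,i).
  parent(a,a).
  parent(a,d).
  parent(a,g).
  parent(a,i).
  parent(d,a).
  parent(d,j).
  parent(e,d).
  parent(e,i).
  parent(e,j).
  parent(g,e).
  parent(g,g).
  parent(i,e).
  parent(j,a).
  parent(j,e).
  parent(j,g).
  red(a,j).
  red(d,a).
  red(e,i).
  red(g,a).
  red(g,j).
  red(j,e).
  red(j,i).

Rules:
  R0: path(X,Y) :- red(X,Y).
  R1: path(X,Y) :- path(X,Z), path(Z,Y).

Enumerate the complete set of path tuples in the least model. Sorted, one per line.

round 1: derive path(a,j) via R0 from red(a,j)
round 1: derive path(d,a) via R0 from red(d,a)
round 1: derive path(e,i) via R0 from red(e,i)
round 1: derive path(g,a) via R0 from red(g,a)
round 1: derive path(g,j) via R0 from red(g,j)
round 1: derive path(j,e) via R0 from red(j,e)
round 1: derive path(j,i) via R0 from red(j,i)
round 2: derive path(a,e) via R1 from path(a,j), path(j,e)
round 2: derive path(a,i) via R1 from path(a,j), path(j,i)
round 2: derive path(d,j) via R1 from path(d,a), path(a,j)
round 2: derive path(g,e) via R1 from path(g,j), path(j,e)
round 2: derive path(g,i) via R1 from path(g,j), path(j,i)
round 3: derive path(d,e) via R1 from path(d,a), path(a,e)
round 3: derive path(d,i) via R1 from path(d,a), path(a,i)

path(a,e)
path(a,i)
path(a,j)
path(d,a)
path(d,e)
path(d,i)
path(d,j)
path(e,i)
path(g,a)
path(g,e)
path(g,i)
path(g,j)
path(j,e)
path(j,i)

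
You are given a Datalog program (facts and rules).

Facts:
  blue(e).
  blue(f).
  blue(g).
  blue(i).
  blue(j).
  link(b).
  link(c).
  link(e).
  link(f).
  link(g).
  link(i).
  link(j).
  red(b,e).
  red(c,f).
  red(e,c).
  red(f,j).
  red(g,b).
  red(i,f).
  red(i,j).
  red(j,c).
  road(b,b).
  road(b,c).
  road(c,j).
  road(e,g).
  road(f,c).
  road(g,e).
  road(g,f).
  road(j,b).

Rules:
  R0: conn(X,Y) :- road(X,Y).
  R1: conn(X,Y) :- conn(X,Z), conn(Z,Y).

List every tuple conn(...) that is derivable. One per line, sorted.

conn(b,b)
conn(b,c)
conn(b,j)
conn(c,b)
conn(c,c)
conn(c,j)
conn(e,b)
conn(e,c)
conn(e,e)
conn(e,f)
conn(e,g)
conn(e,j)
conn(f,b)
conn(f,c)
conn(f,j)
conn(g,b)
conn(g,c)
conn(g,e)
conn(g,f)
conn(g,g)
conn(g,j)
conn(j,b)
conn(j,c)
conn(j,j)

round 1: derive conn(b,b) via R0 from road(b,b)
round 1: derive conn(b,c) via R0 from road(b,c)
round 1: derive conn(c,j) via R0 from road(c,j)
round 1: derive conn(e,g) via R0 from road(e,g)
round 1: derive conn(f,c) via R0 from road(f,c)
round 1: derive conn(g,e) via R0 from road(g,e)
round 1: derive conn(g,f) via R0 from road(g,f)
round 1: derive conn(j,b) via R0 from road(j,b)
round 2: derive conn(b,j) via R1 from conn(b,c), conn(c,j)
round 2: derive conn(c,b) via R1 from conn(c,j), conn(j,b)
round 2: derive conn(e,e) via R1 from conn(e,g), conn(g,e)
round 2: derive conn(e,f) via R1 from conn(e,g), conn(g,f)
round 2: derive conn(f,j) via R1 from conn(f,c), conn(c,j)
round 2: derive conn(g,c) via R1 from conn(g,f), conn(f,c)
round 2: derive conn(g,g) via R1 from conn(g,e), conn(e,g)
round 2: derive conn(j,c) via R1 from conn(j,b), conn(b,c)
round 3: derive conn(c,c) via R1 from conn(c,b), conn(b,c)
round 3: derive conn(e,c) via R1 from conn(e,f), conn(f,c)
round 3: derive conn(e,j) via R1 from conn(e,f), conn(f,j)
round 3: derive conn(f,b) via R1 from conn(f,c), conn(c,b)
round 3: derive conn(g,b) via R1 from conn(g,c), conn(c,b)
round 3: derive conn(g,j) via R1 from conn(g,c), conn(c,j)
round 3: derive conn(j,j) via R1 from conn(j,b), conn(b,j)
round 4: derive conn(e,b) via R1 from conn(e,c), conn(c,b)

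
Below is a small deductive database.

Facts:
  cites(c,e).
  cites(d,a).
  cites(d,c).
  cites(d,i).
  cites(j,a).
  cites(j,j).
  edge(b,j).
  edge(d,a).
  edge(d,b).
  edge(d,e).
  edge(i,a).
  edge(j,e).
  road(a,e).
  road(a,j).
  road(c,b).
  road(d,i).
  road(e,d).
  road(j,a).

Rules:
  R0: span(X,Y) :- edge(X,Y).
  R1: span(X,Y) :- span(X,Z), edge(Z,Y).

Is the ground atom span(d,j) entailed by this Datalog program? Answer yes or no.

round 1: derive span(b,j) via R0 from edge(b,j)
round 1: derive span(d,a) via R0 from edge(d,a)
round 1: derive span(d,b) via R0 from edge(d,b)
round 1: derive span(d,e) via R0 from edge(d,e)
round 1: derive span(i,a) via R0 from edge(i,a)
round 1: derive span(j,e) via R0 from edge(j,e)
round 2: derive span(b,e) via R1 from span(b,j), edge(j,e)
round 2: derive span(d,j) via R1 from span(d,b), edge(b,j)

yes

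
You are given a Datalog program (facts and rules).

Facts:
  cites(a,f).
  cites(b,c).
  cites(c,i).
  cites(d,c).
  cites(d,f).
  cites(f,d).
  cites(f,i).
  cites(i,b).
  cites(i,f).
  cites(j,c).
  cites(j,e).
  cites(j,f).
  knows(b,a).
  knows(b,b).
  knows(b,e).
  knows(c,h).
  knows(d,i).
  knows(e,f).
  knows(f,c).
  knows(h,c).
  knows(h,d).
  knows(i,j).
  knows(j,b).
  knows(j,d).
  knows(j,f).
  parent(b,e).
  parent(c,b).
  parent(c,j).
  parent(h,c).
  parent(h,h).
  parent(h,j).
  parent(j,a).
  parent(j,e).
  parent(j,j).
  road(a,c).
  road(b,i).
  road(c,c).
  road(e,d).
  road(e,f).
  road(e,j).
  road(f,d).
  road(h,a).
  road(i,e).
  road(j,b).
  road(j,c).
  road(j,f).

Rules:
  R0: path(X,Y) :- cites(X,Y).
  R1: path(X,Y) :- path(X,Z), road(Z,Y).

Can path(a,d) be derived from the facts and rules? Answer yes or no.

yes

round 1: derive path(a,f) via R0 from cites(a,f)
round 1: derive path(b,c) via R0 from cites(b,c)
round 1: derive path(c,i) via R0 from cites(c,i)
round 1: derive path(d,c) via R0 from cites(d,c)
round 1: derive path(d,f) via R0 from cites(d,f)
round 1: derive path(f,d) via R0 from cites(f,d)
round 1: derive path(f,i) via R0 from cites(f,i)
round 1: derive path(i,b) via R0 from cites(i,b)
round 1: derive path(i,f) via R0 from cites(i,f)
round 1: derive path(j,c) via R0 from cites(j,c)
round 1: derive path(j,e) via R0 from cites(j,e)
round 1: derive path(j,f) via R0 from cites(j,f)
round 2: derive path(a,d) via R1 from path(a,f), road(f,d)
round 2: derive path(c,e) via R1 from path(c,i), road(i,e)
round 2: derive path(d,d) via R1 from path(d,f), road(f,d)
round 2: derive path(f,e) via R1 from path(f,i), road(i,e)
round 2: derive path(i,d) via R1 from path(i,f), road(f,d)
round 2: derive path(i,i) via R1 from path(i,b), road(b,i)
round 2: derive path(j,d) via R1 from path(j,e), road(e,d)
round 2: derive path(j,j) via R1 from path(j,e), road(e,j)
round 3: derive path(c,d) via R1 from path(c,e), road(e,d)
round 3: derive path(c,f) via R1 from path(c,e), road(e,f)
round 3: derive path(c,j) via R1 from path(c,e), road(e,j)
round 3: derive path(f,f) via R1 from path(f,e), road(e,f)
round 3: derive path(f,j) via R1 from path(f,e), road(e,j)
round 3: derive path(i,e) via R1 from path(i,i), road(i,e)
round 3: derive path(j,b) via R1 from path(j,j), road(j,b)
round 4: derive path(c,b) via R1 from path(c,j), road(j,b)
round 4: derive path(c,c) via R1 from path(c,j), road(j,c)
round 4: derive path(f,b) via R1 from path(f,j), road(j,b)
round 4: derive path(f,c) via R1 from path(f,j), road(j,c)
round 4: derive path(i,j) via R1 from path(i,e), road(e,j)
round 4: derive path(j,i) via R1 from path(j,b), road(b,i)
round 5: derive path(i,c) via R1 from path(i,j), road(j,c)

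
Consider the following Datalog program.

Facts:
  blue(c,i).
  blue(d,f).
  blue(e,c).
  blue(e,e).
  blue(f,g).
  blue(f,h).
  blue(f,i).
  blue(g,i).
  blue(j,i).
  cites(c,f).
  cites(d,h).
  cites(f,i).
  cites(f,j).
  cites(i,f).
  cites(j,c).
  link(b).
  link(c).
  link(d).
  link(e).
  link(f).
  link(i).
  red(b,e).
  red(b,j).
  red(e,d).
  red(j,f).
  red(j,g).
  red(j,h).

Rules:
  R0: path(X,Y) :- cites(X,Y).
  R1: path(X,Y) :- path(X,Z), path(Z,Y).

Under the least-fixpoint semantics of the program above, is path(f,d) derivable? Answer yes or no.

no

round 1: derive path(c,f) via R0 from cites(c,f)
round 1: derive path(d,h) via R0 from cites(d,h)
round 1: derive path(f,i) via R0 from cites(f,i)
round 1: derive path(f,j) via R0 from cites(f,j)
round 1: derive path(i,f) via R0 from cites(i,f)
round 1: derive path(j,c) via R0 from cites(j,c)
round 2: derive path(c,i) via R1 from path(c,f), path(f,i)
round 2: derive path(c,j) via R1 from path(c,f), path(f,j)
round 2: derive path(f,c) via R1 from path(f,j), path(j,c)
round 2: derive path(f,f) via R1 from path(f,i), path(i,f)
round 2: derive path(i,i) via R1 from path(i,f), path(f,i)
round 2: derive path(i,j) via R1 from path(i,f), path(f,j)
round 2: derive path(j,f) via R1 from path(j,c), path(c,f)
round 3: derive path(c,c) via R1 from path(c,f), path(f,c)
round 3: derive path(i,c) via R1 from path(i,f), path(f,c)
round 3: derive path(j,i) via R1 from path(j,c), path(c,i)
round 3: derive path(j,j) via R1 from path(j,c), path(c,j)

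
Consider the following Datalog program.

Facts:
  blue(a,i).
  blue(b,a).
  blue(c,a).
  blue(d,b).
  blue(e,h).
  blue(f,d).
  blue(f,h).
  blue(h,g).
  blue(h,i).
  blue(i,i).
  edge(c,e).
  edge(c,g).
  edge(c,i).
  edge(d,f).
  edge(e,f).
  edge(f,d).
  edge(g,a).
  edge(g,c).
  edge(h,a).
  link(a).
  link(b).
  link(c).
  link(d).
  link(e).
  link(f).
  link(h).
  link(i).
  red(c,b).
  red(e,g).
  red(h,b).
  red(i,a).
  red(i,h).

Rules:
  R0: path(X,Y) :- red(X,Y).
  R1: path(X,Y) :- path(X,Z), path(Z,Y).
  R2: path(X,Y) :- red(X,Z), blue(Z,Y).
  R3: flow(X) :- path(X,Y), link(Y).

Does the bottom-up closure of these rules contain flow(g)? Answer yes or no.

no

round 1: derive path(c,b) via R0 from red(c,b)
round 1: derive path(e,g) via R0 from red(e,g)
round 1: derive path(h,b) via R0 from red(h,b)
round 1: derive path(i,a) via R0 from red(i,a)
round 1: derive path(i,h) via R0 from red(i,h)
round 1: derive path(c,a) via R2 from red(c,b), blue(b,a)
round 1: derive path(h,a) via R2 from red(h,b), blue(b,a)
round 1: derive path(i,g) via R2 from red(i,h), blue(h,g)
round 1: derive path(i,i) via R2 from red(i,a), blue(a,i)
round 2: derive path(i,b) via R1 from path(i,h), path(h,b)
round 2: derive flow(c) via R3 from path(c,a), link(a)
round 2: derive flow(h) via R3 from path(h,a), link(a)
round 2: derive flow(i) via R3 from path(i,a), link(a)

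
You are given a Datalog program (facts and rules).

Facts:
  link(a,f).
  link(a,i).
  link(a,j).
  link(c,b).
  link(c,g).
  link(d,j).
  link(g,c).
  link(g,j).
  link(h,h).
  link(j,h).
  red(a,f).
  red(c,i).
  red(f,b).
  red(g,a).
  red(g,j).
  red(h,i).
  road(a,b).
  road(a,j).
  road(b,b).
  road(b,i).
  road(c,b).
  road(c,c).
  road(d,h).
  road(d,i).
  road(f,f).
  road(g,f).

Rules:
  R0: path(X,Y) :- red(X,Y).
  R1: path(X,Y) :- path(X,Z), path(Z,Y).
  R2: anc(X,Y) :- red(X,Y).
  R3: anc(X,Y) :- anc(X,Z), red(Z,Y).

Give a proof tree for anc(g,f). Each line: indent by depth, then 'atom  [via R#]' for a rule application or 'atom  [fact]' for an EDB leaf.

anc(g,f)  [via R3]
  anc(g,a)  [via R2]
    red(g,a)  [fact]
  red(a,f)  [fact]

round 1: derive anc(a,f) via R2 from red(a,f)
round 1: derive anc(c,i) via R2 from red(c,i)
round 1: derive anc(f,b) via R2 from red(f,b)
round 1: derive anc(g,a) via R2 from red(g,a)
round 1: derive anc(g,j) via R2 from red(g,j)
round 1: derive anc(h,i) via R2 from red(h,i)
round 2: derive anc(a,b) via R3 from anc(a,f), red(f,b)
round 2: derive anc(g,f) via R3 from anc(g,a), red(a,f)
round 3: derive anc(g,b) via R3 from anc(g,f), red(f,b)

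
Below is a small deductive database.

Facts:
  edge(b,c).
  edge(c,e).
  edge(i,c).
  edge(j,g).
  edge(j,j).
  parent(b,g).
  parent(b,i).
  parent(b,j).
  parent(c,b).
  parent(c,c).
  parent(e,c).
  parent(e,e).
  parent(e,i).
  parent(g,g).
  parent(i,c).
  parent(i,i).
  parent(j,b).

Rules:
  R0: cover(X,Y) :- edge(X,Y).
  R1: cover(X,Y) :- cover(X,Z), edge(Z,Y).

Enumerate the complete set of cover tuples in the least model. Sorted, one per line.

cover(b,c)
cover(b,e)
cover(c,e)
cover(i,c)
cover(i,e)
cover(j,g)
cover(j,j)

round 1: derive cover(b,c) via R0 from edge(b,c)
round 1: derive cover(c,e) via R0 from edge(c,e)
round 1: derive cover(i,c) via R0 from edge(i,c)
round 1: derive cover(j,g) via R0 from edge(j,g)
round 1: derive cover(j,j) via R0 from edge(j,j)
round 2: derive cover(b,e) via R1 from cover(b,c), edge(c,e)
round 2: derive cover(i,e) via R1 from cover(i,c), edge(c,e)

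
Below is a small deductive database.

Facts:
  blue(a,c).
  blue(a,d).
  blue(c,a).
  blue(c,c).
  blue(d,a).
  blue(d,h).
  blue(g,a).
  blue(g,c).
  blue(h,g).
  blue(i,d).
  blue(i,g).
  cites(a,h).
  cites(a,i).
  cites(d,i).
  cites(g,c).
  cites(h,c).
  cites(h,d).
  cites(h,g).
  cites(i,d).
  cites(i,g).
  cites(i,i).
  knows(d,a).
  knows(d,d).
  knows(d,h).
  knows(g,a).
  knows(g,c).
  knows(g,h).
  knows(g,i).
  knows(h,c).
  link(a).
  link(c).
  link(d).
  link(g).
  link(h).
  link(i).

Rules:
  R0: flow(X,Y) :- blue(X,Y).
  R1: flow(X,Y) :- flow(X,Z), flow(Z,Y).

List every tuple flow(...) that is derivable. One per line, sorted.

flow(a,a)
flow(a,c)
flow(a,d)
flow(a,g)
flow(a,h)
flow(c,a)
flow(c,c)
flow(c,d)
flow(c,g)
flow(c,h)
flow(d,a)
flow(d,c)
flow(d,d)
flow(d,g)
flow(d,h)
flow(g,a)
flow(g,c)
flow(g,d)
flow(g,g)
flow(g,h)
flow(h,a)
flow(h,c)
flow(h,d)
flow(h,g)
flow(h,h)
flow(i,a)
flow(i,c)
flow(i,d)
flow(i,g)
flow(i,h)

round 1: derive flow(a,c) via R0 from blue(a,c)
round 1: derive flow(a,d) via R0 from blue(a,d)
round 1: derive flow(c,a) via R0 from blue(c,a)
round 1: derive flow(c,c) via R0 from blue(c,c)
round 1: derive flow(d,a) via R0 from blue(d,a)
round 1: derive flow(d,h) via R0 from blue(d,h)
round 1: derive flow(g,a) via R0 from blue(g,a)
round 1: derive flow(g,c) via R0 from blue(g,c)
round 1: derive flow(h,g) via R0 from blue(h,g)
round 1: derive flow(i,d) via R0 from blue(i,d)
round 1: derive flow(i,g) via R0 from blue(i,g)
round 2: derive flow(a,a) via R1 from flow(a,c), flow(c,a)
round 2: derive flow(a,h) via R1 from flow(a,d), flow(d,h)
round 2: derive flow(c,d) via R1 from flow(c,a), flow(a,d)
round 2: derive flow(d,c) via R1 from flow(d,a), flow(a,c)
round 2: derive flow(d,d) via R1 from flow(d,a), flow(a,d)
round 2: derive flow(d,g) via R1 from flow(d,h), flow(h,g)
round 2: derive flow(g,d) via R1 from flow(g,a), flow(a,d)
round 2: derive flow(h,a) via R1 from flow(h,g), flow(g,a)
round 2: derive flow(h,c) via R1 from flow(h,g), flow(g,c)
round 2: derive flow(i,a) via R1 from flow(i,d), flow(d,a)
round 2: derive flow(i,c) via R1 from flow(i,g), flow(g,c)
round 2: derive flow(i,h) via R1 from flow(i,d), flow(d,h)
round 3: derive flow(a,g) via R1 from flow(a,d), flow(d,g)
round 3: derive flow(c,g) via R1 from flow(c,d), flow(d,g)
round 3: derive flow(c,h) via R1 from flow(c,a), flow(a,h)
round 3: derive flow(g,g) via R1 from flow(g,d), flow(d,g)
round 3: derive flow(g,h) via R1 from flow(g,a), flow(a,h)
round 3: derive flow(h,d) via R1 from flow(h,a), flow(a,d)
round 3: derive flow(h,h) via R1 from flow(h,a), flow(a,h)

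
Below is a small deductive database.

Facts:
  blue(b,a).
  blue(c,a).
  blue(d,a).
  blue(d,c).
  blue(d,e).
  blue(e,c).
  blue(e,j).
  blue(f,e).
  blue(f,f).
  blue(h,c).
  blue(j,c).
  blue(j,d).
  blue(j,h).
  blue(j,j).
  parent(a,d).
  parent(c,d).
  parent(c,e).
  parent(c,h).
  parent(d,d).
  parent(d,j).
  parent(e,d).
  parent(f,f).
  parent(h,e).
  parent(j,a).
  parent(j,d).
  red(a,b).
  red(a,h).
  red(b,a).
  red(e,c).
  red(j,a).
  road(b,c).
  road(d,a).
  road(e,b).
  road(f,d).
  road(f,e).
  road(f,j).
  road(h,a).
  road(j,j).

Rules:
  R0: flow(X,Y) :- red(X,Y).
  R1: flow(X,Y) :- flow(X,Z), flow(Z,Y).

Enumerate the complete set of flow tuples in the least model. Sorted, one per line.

flow(a,a)
flow(a,b)
flow(a,h)
flow(b,a)
flow(b,b)
flow(b,h)
flow(e,c)
flow(j,a)
flow(j,b)
flow(j,h)

round 1: derive flow(a,b) via R0 from red(a,b)
round 1: derive flow(a,h) via R0 from red(a,h)
round 1: derive flow(b,a) via R0 from red(b,a)
round 1: derive flow(e,c) via R0 from red(e,c)
round 1: derive flow(j,a) via R0 from red(j,a)
round 2: derive flow(a,a) via R1 from flow(a,b), flow(b,a)
round 2: derive flow(b,b) via R1 from flow(b,a), flow(a,b)
round 2: derive flow(b,h) via R1 from flow(b,a), flow(a,h)
round 2: derive flow(j,b) via R1 from flow(j,a), flow(a,b)
round 2: derive flow(j,h) via R1 from flow(j,a), flow(a,h)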